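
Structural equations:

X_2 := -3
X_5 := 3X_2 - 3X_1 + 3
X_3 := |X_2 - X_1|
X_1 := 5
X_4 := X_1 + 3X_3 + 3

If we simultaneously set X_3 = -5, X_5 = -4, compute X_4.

The joint intervention fixes X_3 = -5, X_5 = -4, removing each variable's own equation.
X_4 = X_1 + 3X_3 + 3  [with X_1=5, X_3=-5]  = -7

-7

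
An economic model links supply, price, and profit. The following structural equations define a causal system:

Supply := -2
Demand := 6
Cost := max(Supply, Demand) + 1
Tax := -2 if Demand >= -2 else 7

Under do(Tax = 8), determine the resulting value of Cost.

7

Under do(Tax=8), the mechanism Tax := -2 if Demand >= -2 else 7 is discarded; Tax is fixed at 8.
Since Cost is not a descendant of the intervened variable, it is unaffected.
Cost = max(Supply, Demand) + 1  [with Supply=-2, Demand=6]  = 7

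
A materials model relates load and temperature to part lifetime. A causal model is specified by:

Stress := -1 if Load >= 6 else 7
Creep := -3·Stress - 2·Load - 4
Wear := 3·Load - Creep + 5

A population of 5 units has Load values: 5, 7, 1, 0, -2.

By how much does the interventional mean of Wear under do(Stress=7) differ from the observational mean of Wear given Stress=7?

6

do(Stress=7) breaks Stress's dependence on Load. With Stress=7 fixed, Wear across the units is 55, 65, 35, 30, 20, mean 41.
E[Wear|Stress=7] averages over only the 4 units with Stress=7 (Load = 5, 1, 0, -2): Wear = 55, 35, 30, 20, mean 35.
Difference = 41 − 35 = 6.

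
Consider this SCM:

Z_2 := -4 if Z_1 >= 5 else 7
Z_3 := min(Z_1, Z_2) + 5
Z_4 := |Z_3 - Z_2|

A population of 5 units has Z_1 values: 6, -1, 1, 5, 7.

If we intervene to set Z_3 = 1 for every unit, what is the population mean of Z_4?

5.4

Every unit gets Z_3=1 under the intervention. Z_4 values become 5, 6, 6, 5, 5; E[Z_4|do(Z_3=1)] = 5.4.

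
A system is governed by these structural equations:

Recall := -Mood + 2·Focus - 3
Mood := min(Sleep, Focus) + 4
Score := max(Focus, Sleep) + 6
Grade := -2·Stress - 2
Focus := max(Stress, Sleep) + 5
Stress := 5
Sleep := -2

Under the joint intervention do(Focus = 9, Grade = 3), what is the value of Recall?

Under do(Focus = 9, Grade = 3), each intervened variable's structural equation is replaced by its fixed value.
Mood = min(Sleep, Focus) + 4  [with Sleep=-2, Focus=9]  = 2
Recall = -Mood + 2·Focus - 3  [with Mood=2, Focus=9]  = 13

13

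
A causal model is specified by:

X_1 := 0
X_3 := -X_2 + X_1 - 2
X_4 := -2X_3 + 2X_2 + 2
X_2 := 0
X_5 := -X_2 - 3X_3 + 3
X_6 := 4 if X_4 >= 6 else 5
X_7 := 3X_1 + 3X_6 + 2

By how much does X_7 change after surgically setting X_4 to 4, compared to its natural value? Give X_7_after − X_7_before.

The intervention breaks the incoming arrows to X_4: X_4 := -2X_3 + 2X_2 + 2 no longer applies, and X_4 = 4.
X_6 = 4 if X_4 >= 6 else 5  [with X_4=4]  = 5
X_7 = 3X_1 + 3X_6 + 2  [with X_1=0, X_6=5]  = 17
Without intervention: X_3 = -X_2 + X_1 - 2  [with X_2=0, X_1=0]  = -2; X_4 = -2X_3 + 2X_2 + 2  [with X_3=-2, X_2=0]  = 6; X_6 = 4 if X_4 >= 6 else 5  [with X_4=6]  = 4; X_7 = 3X_1 + 3X_6 + 2  [with X_1=0, X_6=4]  = 14.
Change = 17 − 14 = 3.

3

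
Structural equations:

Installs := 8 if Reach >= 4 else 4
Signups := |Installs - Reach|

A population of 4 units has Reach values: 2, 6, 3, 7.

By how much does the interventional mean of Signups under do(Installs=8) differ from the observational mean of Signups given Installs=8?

Every unit gets Installs=8 under the intervention. Signups values become 6, 2, 5, 1; E[Signups|do(Installs=8)] = 3.5.
E[Signups|Installs=8] averages over only the 2 units with Installs=8 (Reach = 6, 7): Signups = 2, 1, mean 1.5.
Difference = 3.5 − 1.5 = 2.

2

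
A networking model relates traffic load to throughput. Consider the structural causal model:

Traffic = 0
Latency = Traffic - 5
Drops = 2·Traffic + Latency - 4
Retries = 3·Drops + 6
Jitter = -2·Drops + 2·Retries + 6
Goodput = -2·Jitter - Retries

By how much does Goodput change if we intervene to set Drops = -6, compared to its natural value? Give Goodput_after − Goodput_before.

The intervention breaks the incoming arrows to Drops: Drops = 2·Traffic + Latency - 4 no longer applies, and Drops = -6.
Retries = 3·Drops + 6  [with Drops=-6]  = -12
Jitter = -2·Drops + 2·Retries + 6  [with Drops=-6, Retries=-12]  = -6
Goodput = -2·Jitter - Retries  [with Jitter=-6, Retries=-12]  = 24
Without intervention: Latency = Traffic - 5  [with Traffic=0]  = -5; Drops = 2·Traffic + Latency - 4  [with Traffic=0, Latency=-5]  = -9; Retries = 3·Drops + 6  [with Drops=-9]  = -21; Jitter = -2·Drops + 2·Retries + 6  [with Drops=-9, Retries=-21]  = -18; Goodput = -2·Jitter - Retries  [with Jitter=-18, Retries=-21]  = 57.
Change = 24 − 57 = -33.

-33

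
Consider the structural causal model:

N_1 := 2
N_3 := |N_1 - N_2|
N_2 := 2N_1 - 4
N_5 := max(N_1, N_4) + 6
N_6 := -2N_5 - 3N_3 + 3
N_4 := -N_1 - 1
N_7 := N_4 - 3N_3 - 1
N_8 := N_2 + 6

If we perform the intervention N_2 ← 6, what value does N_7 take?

-16

Under do(N_2=6), the mechanism N_2 := 2N_1 - 4 is discarded; N_2 is fixed at 6.
N_3 = |N_1 - N_2|  [with N_1=2, N_2=6]  = 4
N_4 = -N_1 - 1  [with N_1=2]  = -3
N_7 = N_4 - 3N_3 - 1  [with N_4=-3, N_3=4]  = -16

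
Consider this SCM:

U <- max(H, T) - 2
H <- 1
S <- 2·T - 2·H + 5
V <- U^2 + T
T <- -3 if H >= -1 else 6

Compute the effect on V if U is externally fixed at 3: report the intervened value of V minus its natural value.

8

do(U=3) replaces the equation U <- max(H, T) - 2 with the constant U = 3.
T = -3 if H >= -1 else 6  [with H=1]  = -3
V = U^2 + T  [with U=3, T=-3]  = 6
Without intervention: T = -3 if H >= -1 else 6  [with H=1]  = -3; U = max(H, T) - 2  [with H=1, T=-3]  = -1; V = U^2 + T  [with U=-1, T=-3]  = -2.
Change = 6 − (-2) = 8.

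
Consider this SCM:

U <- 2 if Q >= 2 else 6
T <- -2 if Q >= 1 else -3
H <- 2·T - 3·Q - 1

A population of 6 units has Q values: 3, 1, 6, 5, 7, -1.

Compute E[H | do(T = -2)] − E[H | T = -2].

2.7

Every unit gets T=-2 under the intervention. H values become -14, -8, -23, -20, -26, -2; E[H|do(T=-2)] = -15.5.
Conditioning on T=-2 selects the 5 unit(s) with Q ∈ {3, 1, 6, 5, 7}. Their H values: -14, -8, -23, -20, -26. Mean = -18.2.
Difference = -15.5 − (-18.2) = 2.7.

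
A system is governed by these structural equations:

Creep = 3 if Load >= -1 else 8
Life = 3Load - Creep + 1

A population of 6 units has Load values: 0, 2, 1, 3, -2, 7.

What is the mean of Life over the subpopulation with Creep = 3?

Observing Creep=3 restricts to units where Creep's equation naturally yields 3: Load ∈ {0, 2, 1, 3, 7}. In that subpopulation Life = -2, 4, 1, 7, 19, mean 5.8.

5.8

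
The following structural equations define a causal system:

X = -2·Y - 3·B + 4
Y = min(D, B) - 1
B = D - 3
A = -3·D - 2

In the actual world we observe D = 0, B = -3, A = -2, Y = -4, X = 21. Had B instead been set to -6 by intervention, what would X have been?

do(B=-6) replaces the equation B = D - 3 with the constant B = -6.
Y = min(D, B) - 1  [with D=0, B=-6]  = -7
X = -2·Y - 3·B + 4  [with Y=-7, B=-6]  = 36

36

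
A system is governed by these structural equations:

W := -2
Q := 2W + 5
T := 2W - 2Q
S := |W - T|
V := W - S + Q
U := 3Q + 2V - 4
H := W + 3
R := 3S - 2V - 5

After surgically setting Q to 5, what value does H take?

1

Under do(Q=5), the mechanism Q := 2W + 5 is discarded; Q is fixed at 5.
No directed path runs from Q to H, so H keeps its natural value.
H = W + 3  [with W=-2]  = 1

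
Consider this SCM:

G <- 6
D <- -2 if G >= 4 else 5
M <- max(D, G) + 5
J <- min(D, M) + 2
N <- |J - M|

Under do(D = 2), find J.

Under do(D=2), the mechanism D <- -2 if G >= 4 else 5 is discarded; D is fixed at 2.
M = max(D, G) + 5  [with D=2, G=6]  = 11
J = min(D, M) + 2  [with D=2, M=11]  = 4

4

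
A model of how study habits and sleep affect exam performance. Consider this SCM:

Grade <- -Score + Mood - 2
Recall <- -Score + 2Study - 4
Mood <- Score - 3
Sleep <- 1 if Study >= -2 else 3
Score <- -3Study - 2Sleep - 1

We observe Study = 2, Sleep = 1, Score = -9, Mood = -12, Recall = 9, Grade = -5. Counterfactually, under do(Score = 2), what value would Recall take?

do(Score=2) replaces the equation Score <- -3Study - 2Sleep - 1 with the constant Score = 2.
Recall = -Score + 2Study - 4  [with Score=2, Study=2]  = -2

-2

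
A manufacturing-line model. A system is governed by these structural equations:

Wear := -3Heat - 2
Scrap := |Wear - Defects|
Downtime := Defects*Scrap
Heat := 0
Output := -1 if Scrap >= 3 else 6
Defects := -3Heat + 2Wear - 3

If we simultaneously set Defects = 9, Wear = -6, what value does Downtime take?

135

Setting Defects = 9, Wear = -6 by intervention discards those variables' equations.
Scrap = |Wear - Defects|  [with Wear=-6, Defects=9]  = 15
Downtime = Defects*Scrap  [with Defects=9, Scrap=15]  = 135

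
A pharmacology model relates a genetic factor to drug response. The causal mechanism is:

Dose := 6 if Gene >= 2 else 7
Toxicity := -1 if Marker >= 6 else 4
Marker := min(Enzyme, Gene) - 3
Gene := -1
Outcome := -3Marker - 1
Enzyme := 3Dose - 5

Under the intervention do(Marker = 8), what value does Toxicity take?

Intervening sets Marker = 8 and removes its equation (Marker := min(Enzyme, Gene) - 3).
Toxicity = -1 if Marker >= 6 else 4  [with Marker=8]  = -1

-1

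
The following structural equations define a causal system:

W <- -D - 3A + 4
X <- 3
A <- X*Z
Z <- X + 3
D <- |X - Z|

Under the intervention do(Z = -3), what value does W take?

25

do(Z=-3) replaces the equation Z <- X + 3 with the constant Z = -3.
A = X*Z  [with X=3, Z=-3]  = -9
D = |X - Z|  [with X=3, Z=-3]  = 6
W = -D - 3A + 4  [with D=6, A=-9]  = 25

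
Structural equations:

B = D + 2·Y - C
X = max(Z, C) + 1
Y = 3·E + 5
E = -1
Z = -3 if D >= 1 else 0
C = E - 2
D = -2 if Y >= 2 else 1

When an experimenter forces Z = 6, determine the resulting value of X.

Intervening sets Z = 6 and removes its equation (Z = -3 if D >= 1 else 0).
C = E - 2  [with E=-1]  = -3
X = max(Z, C) + 1  [with Z=6, C=-3]  = 7

7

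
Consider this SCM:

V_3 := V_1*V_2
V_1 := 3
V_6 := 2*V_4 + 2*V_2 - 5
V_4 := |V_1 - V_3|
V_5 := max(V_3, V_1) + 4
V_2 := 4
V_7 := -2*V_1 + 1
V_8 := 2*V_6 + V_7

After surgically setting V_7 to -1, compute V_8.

do(V_7=-1) replaces the equation V_7 := -2*V_1 + 1 with the constant V_7 = -1.
V_3 = V_1*V_2  [with V_1=3, V_2=4]  = 12
V_4 = |V_1 - V_3|  [with V_1=3, V_3=12]  = 9
V_6 = 2*V_4 + 2*V_2 - 5  [with V_4=9, V_2=4]  = 21
V_8 = 2*V_6 + V_7  [with V_6=21, V_7=-1]  = 41

41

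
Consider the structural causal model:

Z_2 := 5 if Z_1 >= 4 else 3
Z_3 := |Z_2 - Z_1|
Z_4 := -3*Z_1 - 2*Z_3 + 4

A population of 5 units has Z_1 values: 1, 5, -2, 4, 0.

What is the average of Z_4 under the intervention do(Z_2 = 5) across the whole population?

Under do(Z_2=5), Z_2's equation is replaced by Z_2=5 for every unit. Per-unit Z_4: -7, -11, -4, -10, -6. Mean = -7.6.

-7.6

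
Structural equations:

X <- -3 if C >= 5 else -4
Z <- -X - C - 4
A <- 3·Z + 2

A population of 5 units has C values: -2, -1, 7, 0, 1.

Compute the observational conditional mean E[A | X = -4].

E[A|X=-4] averages over only the 4 units with X=-4 (C = -2, -1, 0, 1): A = 8, 5, 2, -1, mean 3.5.

3.5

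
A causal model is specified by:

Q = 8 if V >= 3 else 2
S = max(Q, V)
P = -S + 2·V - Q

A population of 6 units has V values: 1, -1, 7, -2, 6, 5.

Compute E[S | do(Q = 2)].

4

do(Q=2) breaks Q's dependence on V. With Q=2 fixed, S across the units is 2, 2, 7, 2, 6, 5, mean 4.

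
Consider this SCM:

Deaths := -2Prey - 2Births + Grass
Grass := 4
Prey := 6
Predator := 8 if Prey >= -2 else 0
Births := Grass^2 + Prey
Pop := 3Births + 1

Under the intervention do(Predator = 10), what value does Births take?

The intervention breaks the incoming arrows to Predator: Predator := 8 if Prey >= -2 else 0 no longer applies, and Predator = 10.
Births is not downstream of the intervention, so its value is determined by the original equations.
Births = Grass^2 + Prey  [with Grass=4, Prey=6]  = 22

22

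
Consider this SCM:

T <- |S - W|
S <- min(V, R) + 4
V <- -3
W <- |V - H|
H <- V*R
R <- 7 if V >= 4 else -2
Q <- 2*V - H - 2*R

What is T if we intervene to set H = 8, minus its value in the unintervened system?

The intervention breaks the incoming arrows to H: H <- V*R no longer applies, and H = 8.
R = 7 if V >= 4 else -2  [with V=-3]  = -2
W = |V - H|  [with V=-3, H=8]  = 11
S = min(V, R) + 4  [with V=-3, R=-2]  = 1
T = |S - W|  [with S=1, W=11]  = 10
Without intervention: R = 7 if V >= 4 else -2  [with V=-3]  = -2; H = V*R  [with V=-3, R=-2]  = 6; W = |V - H|  [with V=-3, H=6]  = 9; S = min(V, R) + 4  [with V=-3, R=-2]  = 1; T = |S - W|  [with S=1, W=9]  = 8.
Change = 10 − 8 = 2.

2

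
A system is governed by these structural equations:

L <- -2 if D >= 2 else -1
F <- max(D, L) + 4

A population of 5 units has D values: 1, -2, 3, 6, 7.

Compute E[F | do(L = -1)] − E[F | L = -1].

Under do(L=-1), L's equation is replaced by L=-1 for every unit. Per-unit F: 5, 3, 7, 10, 11. Mean = 7.2.
E[F|L=-1] averages over only the 2 units with L=-1 (D = 1, -2): F = 5, 3, mean 4.
Difference = 7.2 − 4 = 3.2.

3.2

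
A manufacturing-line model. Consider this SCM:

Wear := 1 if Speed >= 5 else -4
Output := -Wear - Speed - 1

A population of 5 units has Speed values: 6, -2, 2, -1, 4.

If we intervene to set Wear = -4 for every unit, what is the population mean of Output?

Under do(Wear=-4), Wear's equation is replaced by Wear=-4 for every unit. Per-unit Output: -3, 5, 1, 4, -1. Mean = 1.2.

1.2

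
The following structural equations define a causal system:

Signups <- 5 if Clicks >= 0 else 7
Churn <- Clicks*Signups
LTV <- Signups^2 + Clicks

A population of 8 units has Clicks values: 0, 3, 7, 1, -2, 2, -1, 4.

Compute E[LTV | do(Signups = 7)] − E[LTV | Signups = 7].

3.25

do(Signups=7) breaks Signups's dependence on Clicks. With Signups=7 fixed, LTV across the units is 49, 52, 56, 50, 47, 51, 48, 53, mean 50.75.
E[LTV|Signups=7] averages over only the 2 units with Signups=7 (Clicks = -2, -1): LTV = 47, 48, mean 47.5.
Difference = 50.75 − 47.5 = 3.25.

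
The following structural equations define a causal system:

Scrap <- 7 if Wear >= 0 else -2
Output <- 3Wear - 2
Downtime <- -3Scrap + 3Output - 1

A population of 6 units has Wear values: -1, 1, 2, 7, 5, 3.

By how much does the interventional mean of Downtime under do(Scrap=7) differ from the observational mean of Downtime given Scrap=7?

-6.9

Every unit gets Scrap=7 under the intervention. Downtime values become -37, -19, -10, 35, 17, -1; E[Downtime|do(Scrap=7)] = -2.5.
Conditioning on Scrap=7 selects the 5 unit(s) with Wear ∈ {1, 2, 7, 5, 3}. Their Downtime values: -19, -10, 35, 17, -1. Mean = 4.4.
Difference = -2.5 − 4.4 = -6.9.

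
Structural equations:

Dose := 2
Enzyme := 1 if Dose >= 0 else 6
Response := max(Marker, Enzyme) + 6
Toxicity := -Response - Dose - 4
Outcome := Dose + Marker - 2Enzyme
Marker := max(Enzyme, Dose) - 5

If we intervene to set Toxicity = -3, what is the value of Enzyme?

1

Under do(Toxicity=-3), the mechanism Toxicity := -Response - Dose - 4 is discarded; Toxicity is fixed at -3.
No directed path runs from Toxicity to Enzyme, so Enzyme keeps its natural value.
Enzyme = 1 if Dose >= 0 else 6  [with Dose=2]  = 1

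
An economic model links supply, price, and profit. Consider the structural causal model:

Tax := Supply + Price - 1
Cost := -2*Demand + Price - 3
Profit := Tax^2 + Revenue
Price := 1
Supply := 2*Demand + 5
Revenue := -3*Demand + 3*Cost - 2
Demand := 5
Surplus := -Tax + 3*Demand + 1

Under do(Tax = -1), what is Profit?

-52

Intervening sets Tax = -1 and removes its equation (Tax := Supply + Price - 1).
Cost = -2*Demand + Price - 3  [with Demand=5, Price=1]  = -12
Revenue = -3*Demand + 3*Cost - 2  [with Demand=5, Cost=-12]  = -53
Profit = Tax^2 + Revenue  [with Tax=-1, Revenue=-53]  = -52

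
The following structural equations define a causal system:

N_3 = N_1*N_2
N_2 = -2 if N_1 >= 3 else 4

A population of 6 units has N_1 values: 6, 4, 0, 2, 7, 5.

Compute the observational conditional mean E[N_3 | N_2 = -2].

E[N_3|N_2=-2] averages over only the 4 units with N_2=-2 (N_1 = 6, 4, 7, 5): N_3 = -12, -8, -14, -10, mean -11.

-11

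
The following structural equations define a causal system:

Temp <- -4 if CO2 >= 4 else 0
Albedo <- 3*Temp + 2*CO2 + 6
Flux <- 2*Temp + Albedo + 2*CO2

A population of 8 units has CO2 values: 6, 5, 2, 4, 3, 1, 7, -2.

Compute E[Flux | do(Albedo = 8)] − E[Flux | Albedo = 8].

Every unit gets Albedo=8 under the intervention. Flux values become 12, 10, 12, 8, 14, 10, 14, 4; E[Flux|do(Albedo=8)] = 10.5.
Conditioning on Albedo=8 selects the 2 unit(s) with CO2 ∈ {1, 7}. Their Flux values: 10, 14. Mean = 12.
Difference = 10.5 − 12 = -1.5.

-1.5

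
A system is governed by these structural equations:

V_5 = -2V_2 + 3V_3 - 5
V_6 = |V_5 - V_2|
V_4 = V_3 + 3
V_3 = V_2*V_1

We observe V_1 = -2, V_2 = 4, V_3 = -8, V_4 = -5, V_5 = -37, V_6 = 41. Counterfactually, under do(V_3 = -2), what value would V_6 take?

23

The intervention breaks the incoming arrows to V_3: V_3 = V_2*V_1 no longer applies, and V_3 = -2.
V_5 = -2V_2 + 3V_3 - 5  [with V_2=4, V_3=-2]  = -19
V_6 = |V_5 - V_2|  [with V_5=-19, V_2=4]  = 23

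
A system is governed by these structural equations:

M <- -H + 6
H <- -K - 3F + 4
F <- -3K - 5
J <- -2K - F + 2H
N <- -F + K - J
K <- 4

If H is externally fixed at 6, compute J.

The intervention breaks the incoming arrows to H: H <- -K - 3F + 4 no longer applies, and H = 6.
F = -3K - 5  [with K=4]  = -17
J = -2K - F + 2H  [with K=4, F=-17, H=6]  = 21

21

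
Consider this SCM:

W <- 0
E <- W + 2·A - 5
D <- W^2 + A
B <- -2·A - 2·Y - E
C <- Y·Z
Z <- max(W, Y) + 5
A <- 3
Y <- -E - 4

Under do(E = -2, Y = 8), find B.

Setting E = -2, Y = 8 by intervention discards those variables' equations.
B = -2·A - 2·Y - E  [with A=3, Y=8, E=-2]  = -20

-20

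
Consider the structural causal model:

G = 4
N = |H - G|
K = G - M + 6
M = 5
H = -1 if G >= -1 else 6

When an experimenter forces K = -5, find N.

5

Intervening sets K = -5 and removes its equation (K = G - M + 6).
No directed path runs from K to N, so N keeps its natural value.
H = -1 if G >= -1 else 6  [with G=4]  = -1
N = |H - G|  [with H=-1, G=4]  = 5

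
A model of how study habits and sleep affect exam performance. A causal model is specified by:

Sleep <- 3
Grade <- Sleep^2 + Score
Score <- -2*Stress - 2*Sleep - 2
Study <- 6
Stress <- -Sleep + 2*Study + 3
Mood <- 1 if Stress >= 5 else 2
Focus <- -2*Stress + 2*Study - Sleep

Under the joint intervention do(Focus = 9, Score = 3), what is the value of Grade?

12

Under do(Focus = 9, Score = 3), each intervened variable's structural equation is replaced by its fixed value.
Grade = Sleep^2 + Score  [with Sleep=3, Score=3]  = 12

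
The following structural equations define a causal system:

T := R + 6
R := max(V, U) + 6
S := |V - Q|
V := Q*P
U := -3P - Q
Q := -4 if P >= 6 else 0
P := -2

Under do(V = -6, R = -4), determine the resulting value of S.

6

Setting V = -6, R = -4 by intervention discards those variables' equations.
Q = -4 if P >= 6 else 0  [with P=-2]  = 0
S = |V - Q|  [with V=-6, Q=0]  = 6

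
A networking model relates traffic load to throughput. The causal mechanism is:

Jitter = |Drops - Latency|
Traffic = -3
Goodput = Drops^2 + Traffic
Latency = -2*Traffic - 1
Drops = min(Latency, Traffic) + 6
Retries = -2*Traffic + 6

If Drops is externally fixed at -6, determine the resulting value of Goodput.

The intervention breaks the incoming arrows to Drops: Drops = min(Latency, Traffic) + 6 no longer applies, and Drops = -6.
Goodput = Drops^2 + Traffic  [with Drops=-6, Traffic=-3]  = 33

33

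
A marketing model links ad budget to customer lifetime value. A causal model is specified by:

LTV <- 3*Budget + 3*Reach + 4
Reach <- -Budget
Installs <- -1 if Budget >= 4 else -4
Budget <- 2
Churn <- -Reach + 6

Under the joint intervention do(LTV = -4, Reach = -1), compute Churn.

7

Setting LTV = -4, Reach = -1 by intervention discards those variables' equations.
Churn = -Reach + 6  [with Reach=-1]  = 7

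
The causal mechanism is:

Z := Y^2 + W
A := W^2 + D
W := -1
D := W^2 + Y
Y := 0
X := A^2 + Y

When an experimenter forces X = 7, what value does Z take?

-1

The intervention breaks the incoming arrows to X: X := A^2 + Y no longer applies, and X = 7.
Since Z is not a descendant of the intervened variable, it is unaffected.
Z = Y^2 + W  [with Y=0, W=-1]  = -1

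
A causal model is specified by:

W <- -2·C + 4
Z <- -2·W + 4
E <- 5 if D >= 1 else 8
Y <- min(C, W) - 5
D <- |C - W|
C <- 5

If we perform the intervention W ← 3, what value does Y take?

-2

do(W=3) replaces the equation W <- -2·C + 4 with the constant W = 3.
Y = min(C, W) - 5  [with C=5, W=3]  = -2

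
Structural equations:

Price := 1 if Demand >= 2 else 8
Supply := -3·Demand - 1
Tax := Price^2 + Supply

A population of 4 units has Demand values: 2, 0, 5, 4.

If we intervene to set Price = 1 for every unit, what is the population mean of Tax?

do(Price=1) breaks Price's dependence on Demand. With Price=1 fixed, Tax across the units is -6, 0, -15, -12, mean -8.25.

-8.25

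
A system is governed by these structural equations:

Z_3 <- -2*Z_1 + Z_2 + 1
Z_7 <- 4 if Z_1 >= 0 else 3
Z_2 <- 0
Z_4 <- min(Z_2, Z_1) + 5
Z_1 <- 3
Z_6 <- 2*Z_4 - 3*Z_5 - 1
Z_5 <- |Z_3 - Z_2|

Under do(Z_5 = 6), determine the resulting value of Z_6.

The intervention breaks the incoming arrows to Z_5: Z_5 <- |Z_3 - Z_2| no longer applies, and Z_5 = 6.
Z_4 = min(Z_2, Z_1) + 5  [with Z_2=0, Z_1=3]  = 5
Z_6 = 2*Z_4 - 3*Z_5 - 1  [with Z_4=5, Z_5=6]  = -9

-9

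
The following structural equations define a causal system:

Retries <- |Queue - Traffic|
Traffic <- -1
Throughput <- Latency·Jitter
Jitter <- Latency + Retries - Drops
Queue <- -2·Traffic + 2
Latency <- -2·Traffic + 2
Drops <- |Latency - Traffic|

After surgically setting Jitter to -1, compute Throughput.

-4

Intervening sets Jitter = -1 and removes its equation (Jitter <- Latency + Retries - Drops).
Latency = -2·Traffic + 2  [with Traffic=-1]  = 4
Throughput = Latency·Jitter  [with Latency=4, Jitter=-1]  = -4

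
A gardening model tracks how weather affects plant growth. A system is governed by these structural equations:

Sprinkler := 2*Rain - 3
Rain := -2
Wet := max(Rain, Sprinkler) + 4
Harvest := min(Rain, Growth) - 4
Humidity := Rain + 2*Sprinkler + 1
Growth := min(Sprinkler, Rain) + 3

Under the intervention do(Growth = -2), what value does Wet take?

Under do(Growth=-2), the mechanism Growth := min(Sprinkler, Rain) + 3 is discarded; Growth is fixed at -2.
Since Wet is not a descendant of the intervened variable, it is unaffected.
Sprinkler = 2*Rain - 3  [with Rain=-2]  = -7
Wet = max(Rain, Sprinkler) + 4  [with Rain=-2, Sprinkler=-7]  = 2

2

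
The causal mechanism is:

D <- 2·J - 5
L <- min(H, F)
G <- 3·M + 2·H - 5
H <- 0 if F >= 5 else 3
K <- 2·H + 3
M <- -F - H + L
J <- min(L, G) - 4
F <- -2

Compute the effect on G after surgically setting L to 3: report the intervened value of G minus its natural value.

do(L=3) replaces the equation L <- min(H, F) with the constant L = 3.
H = 0 if F >= 5 else 3  [with F=-2]  = 3
M = -F - H + L  [with F=-2, H=3, L=3]  = 2
G = 3·M + 2·H - 5  [with M=2, H=3]  = 7
Without intervention: H = 0 if F >= 5 else 3  [with F=-2]  = 3; L = min(H, F)  [with H=3, F=-2]  = -2; M = -F - H + L  [with F=-2, H=3, L=-2]  = -3; G = 3·M + 2·H - 5  [with M=-3, H=3]  = -8.
Change = 7 − (-8) = 15.

15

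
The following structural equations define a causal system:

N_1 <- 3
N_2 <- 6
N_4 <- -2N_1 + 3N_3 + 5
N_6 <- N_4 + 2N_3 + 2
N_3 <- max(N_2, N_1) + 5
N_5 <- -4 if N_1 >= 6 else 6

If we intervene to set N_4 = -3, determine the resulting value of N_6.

Under do(N_4=-3), the mechanism N_4 <- -2N_1 + 3N_3 + 5 is discarded; N_4 is fixed at -3.
N_3 = max(N_2, N_1) + 5  [with N_2=6, N_1=3]  = 11
N_6 = N_4 + 2N_3 + 2  [with N_4=-3, N_3=11]  = 21

21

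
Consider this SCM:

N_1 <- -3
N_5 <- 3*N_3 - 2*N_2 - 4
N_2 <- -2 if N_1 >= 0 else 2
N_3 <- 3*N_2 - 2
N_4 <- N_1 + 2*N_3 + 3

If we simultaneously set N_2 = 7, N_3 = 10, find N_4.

20

Setting N_2 = 7, N_3 = 10 by intervention discards those variables' equations.
N_4 = N_1 + 2*N_3 + 3  [with N_1=-3, N_3=10]  = 20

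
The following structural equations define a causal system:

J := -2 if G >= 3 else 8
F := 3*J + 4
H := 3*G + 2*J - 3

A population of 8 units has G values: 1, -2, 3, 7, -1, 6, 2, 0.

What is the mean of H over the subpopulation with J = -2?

E[H|J=-2] averages over only the 3 units with J=-2 (G = 3, 7, 6): H = 2, 14, 11, mean 9.

9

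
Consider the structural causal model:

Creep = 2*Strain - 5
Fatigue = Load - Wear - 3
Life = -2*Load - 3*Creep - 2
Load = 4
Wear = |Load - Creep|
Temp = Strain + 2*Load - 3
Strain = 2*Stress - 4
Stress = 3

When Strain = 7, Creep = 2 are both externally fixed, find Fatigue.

-1

Under do(Strain = 7, Creep = 2), each intervened variable's structural equation is replaced by its fixed value.
Wear = |Load - Creep|  [with Load=4, Creep=2]  = 2
Fatigue = Load - Wear - 3  [with Load=4, Wear=2]  = -1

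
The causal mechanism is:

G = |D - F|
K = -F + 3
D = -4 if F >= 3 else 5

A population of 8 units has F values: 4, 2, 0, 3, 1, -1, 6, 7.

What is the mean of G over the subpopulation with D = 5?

4.5

Conditioning on D=5 selects the 4 unit(s) with F ∈ {2, 0, 1, -1}. Their G values: 3, 5, 4, 6. Mean = 4.5.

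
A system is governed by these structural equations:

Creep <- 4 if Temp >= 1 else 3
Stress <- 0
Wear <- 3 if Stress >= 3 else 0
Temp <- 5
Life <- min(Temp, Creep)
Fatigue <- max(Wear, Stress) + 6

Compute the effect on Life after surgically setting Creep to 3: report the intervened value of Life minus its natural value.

-1

The intervention breaks the incoming arrows to Creep: Creep <- 4 if Temp >= 1 else 3 no longer applies, and Creep = 3.
Life = min(Temp, Creep)  [with Temp=5, Creep=3]  = 3
Without intervention: Creep = 4 if Temp >= 1 else 3  [with Temp=5]  = 4; Life = min(Temp, Creep)  [with Temp=5, Creep=4]  = 4.
Change = 3 − 4 = -1.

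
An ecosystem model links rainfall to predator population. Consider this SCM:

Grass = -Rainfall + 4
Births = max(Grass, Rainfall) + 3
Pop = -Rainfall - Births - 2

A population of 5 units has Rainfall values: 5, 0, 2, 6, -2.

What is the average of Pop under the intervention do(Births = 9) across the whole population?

-13.2

The intervention sets Births=9 in all 5 units regardless of Rainfall. Recomputing Pop per unit gives -16, -11, -13, -17, -9; average -13.2.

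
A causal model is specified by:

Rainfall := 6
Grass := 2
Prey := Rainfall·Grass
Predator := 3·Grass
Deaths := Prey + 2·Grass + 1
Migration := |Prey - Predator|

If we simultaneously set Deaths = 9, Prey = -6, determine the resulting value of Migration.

12

The joint intervention fixes Deaths = 9, Prey = -6, removing each variable's own equation.
Predator = 3·Grass  [with Grass=2]  = 6
Migration = |Prey - Predator|  [with Prey=-6, Predator=6]  = 12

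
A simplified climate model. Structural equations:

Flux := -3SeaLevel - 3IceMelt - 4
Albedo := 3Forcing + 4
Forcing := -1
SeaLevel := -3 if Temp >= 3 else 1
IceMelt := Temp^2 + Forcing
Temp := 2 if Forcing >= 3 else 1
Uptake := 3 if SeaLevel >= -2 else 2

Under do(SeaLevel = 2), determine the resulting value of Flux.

The intervention breaks the incoming arrows to SeaLevel: SeaLevel := -3 if Temp >= 3 else 1 no longer applies, and SeaLevel = 2.
Temp = 2 if Forcing >= 3 else 1  [with Forcing=-1]  = 1
IceMelt = Temp^2 + Forcing  [with Temp=1, Forcing=-1]  = 0
Flux = -3SeaLevel - 3IceMelt - 4  [with SeaLevel=2, IceMelt=0]  = -10

-10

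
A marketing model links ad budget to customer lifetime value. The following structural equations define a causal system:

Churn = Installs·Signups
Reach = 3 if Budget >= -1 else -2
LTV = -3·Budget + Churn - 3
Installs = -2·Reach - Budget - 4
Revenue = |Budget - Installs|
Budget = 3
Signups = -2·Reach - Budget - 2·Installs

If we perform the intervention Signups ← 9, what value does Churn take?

Intervening sets Signups = 9 and removes its equation (Signups = -2·Reach - Budget - 2·Installs).
Reach = 3 if Budget >= -1 else -2  [with Budget=3]  = 3
Installs = -2·Reach - Budget - 4  [with Reach=3, Budget=3]  = -13
Churn = Installs·Signups  [with Installs=-13, Signups=9]  = -117

-117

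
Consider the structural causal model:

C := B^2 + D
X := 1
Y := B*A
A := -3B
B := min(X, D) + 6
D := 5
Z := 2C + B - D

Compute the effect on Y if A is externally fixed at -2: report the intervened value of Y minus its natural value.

The intervention breaks the incoming arrows to A: A := -3B no longer applies, and A = -2.
B = min(X, D) + 6  [with X=1, D=5]  = 7
Y = B*A  [with B=7, A=-2]  = -14
Without intervention: B = min(X, D) + 6  [with X=1, D=5]  = 7; A = -3B  [with B=7]  = -21; Y = B*A  [with B=7, A=-21]  = -147.
Change = -14 − (-147) = 133.

133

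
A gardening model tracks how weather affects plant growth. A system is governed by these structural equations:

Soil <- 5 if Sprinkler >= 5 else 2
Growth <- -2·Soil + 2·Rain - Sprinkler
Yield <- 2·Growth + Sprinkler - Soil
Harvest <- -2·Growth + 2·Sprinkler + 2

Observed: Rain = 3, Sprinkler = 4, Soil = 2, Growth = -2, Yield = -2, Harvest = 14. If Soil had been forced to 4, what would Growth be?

-6

The intervention breaks the incoming arrows to Soil: Soil <- 5 if Sprinkler >= 5 else 2 no longer applies, and Soil = 4.
Growth = -2·Soil + 2·Rain - Sprinkler  [with Soil=4, Rain=3, Sprinkler=4]  = -6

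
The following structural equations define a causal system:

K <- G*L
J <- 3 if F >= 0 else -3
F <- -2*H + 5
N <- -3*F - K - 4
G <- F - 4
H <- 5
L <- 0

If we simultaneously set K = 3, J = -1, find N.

Under do(K = 3, J = -1), each intervened variable's structural equation is replaced by its fixed value.
F = -2*H + 5  [with H=5]  = -5
N = -3*F - K - 4  [with F=-5, K=3]  = 8

8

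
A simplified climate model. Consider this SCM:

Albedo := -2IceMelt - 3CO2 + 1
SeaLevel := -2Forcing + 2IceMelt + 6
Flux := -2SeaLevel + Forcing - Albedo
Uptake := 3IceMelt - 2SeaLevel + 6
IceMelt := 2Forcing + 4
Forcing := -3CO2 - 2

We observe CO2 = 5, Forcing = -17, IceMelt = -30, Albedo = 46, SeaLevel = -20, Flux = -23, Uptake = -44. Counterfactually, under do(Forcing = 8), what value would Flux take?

Under do(Forcing=8), the mechanism Forcing := -3CO2 - 2 is discarded; Forcing is fixed at 8.
IceMelt = 2Forcing + 4  [with Forcing=8]  = 20
Albedo = -2IceMelt - 3CO2 + 1  [with IceMelt=20, CO2=5]  = -54
SeaLevel = -2Forcing + 2IceMelt + 6  [with Forcing=8, IceMelt=20]  = 30
Flux = -2SeaLevel + Forcing - Albedo  [with SeaLevel=30, Forcing=8, Albedo=-54]  = 2

2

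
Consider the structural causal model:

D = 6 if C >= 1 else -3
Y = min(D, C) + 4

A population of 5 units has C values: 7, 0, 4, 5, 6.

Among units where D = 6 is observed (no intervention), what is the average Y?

Conditioning on D=6 selects the 4 unit(s) with C ∈ {7, 4, 5, 6}. Their Y values: 10, 8, 9, 10. Mean = 9.25.

9.25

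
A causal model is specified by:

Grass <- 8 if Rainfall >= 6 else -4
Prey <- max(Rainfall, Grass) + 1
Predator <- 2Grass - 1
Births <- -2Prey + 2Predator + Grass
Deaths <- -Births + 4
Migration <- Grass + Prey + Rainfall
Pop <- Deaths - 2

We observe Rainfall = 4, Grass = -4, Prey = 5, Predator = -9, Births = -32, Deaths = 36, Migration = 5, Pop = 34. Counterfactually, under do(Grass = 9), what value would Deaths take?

Under do(Grass=9), the mechanism Grass <- 8 if Rainfall >= 6 else -4 is discarded; Grass is fixed at 9.
Prey = max(Rainfall, Grass) + 1  [with Rainfall=4, Grass=9]  = 10
Predator = 2Grass - 1  [with Grass=9]  = 17
Births = -2Prey + 2Predator + Grass  [with Prey=10, Predator=17, Grass=9]  = 23
Deaths = -Births + 4  [with Births=23]  = -19

-19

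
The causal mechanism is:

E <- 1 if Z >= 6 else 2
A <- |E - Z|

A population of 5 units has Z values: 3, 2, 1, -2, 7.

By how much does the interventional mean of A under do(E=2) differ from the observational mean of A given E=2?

0.7

Every unit gets E=2 under the intervention. A values become 1, 0, 1, 4, 5; E[A|do(E=2)] = 2.2.
Observing E=2 restricts to units where E's equation naturally yields 2: Z ∈ {3, 2, 1, -2}. In that subpopulation A = 1, 0, 1, 4, mean 1.5.
Difference = 2.2 − 1.5 = 0.7.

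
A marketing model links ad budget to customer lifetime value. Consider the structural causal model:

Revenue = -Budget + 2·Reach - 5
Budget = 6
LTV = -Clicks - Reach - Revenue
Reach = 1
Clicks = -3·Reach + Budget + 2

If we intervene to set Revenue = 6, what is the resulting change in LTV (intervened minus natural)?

Intervening sets Revenue = 6 and removes its equation (Revenue = -Budget + 2·Reach - 5).
Clicks = -3·Reach + Budget + 2  [with Reach=1, Budget=6]  = 5
LTV = -Clicks - Reach - Revenue  [with Clicks=5, Reach=1, Revenue=6]  = -12
Without intervention: Clicks = -3·Reach + Budget + 2  [with Reach=1, Budget=6]  = 5; Revenue = -Budget + 2·Reach - 5  [with Budget=6, Reach=1]  = -9; LTV = -Clicks - Reach - Revenue  [with Clicks=5, Reach=1, Revenue=-9]  = 3.
Change = -12 − 3 = -15.

-15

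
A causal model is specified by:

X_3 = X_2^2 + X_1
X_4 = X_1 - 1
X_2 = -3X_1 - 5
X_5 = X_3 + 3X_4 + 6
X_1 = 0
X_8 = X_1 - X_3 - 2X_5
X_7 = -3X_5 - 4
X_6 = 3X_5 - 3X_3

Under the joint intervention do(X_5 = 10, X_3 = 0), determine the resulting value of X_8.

-20

Under do(X_5 = 10, X_3 = 0), each intervened variable's structural equation is replaced by its fixed value.
X_8 = X_1 - X_3 - 2X_5  [with X_1=0, X_3=0, X_5=10]  = -20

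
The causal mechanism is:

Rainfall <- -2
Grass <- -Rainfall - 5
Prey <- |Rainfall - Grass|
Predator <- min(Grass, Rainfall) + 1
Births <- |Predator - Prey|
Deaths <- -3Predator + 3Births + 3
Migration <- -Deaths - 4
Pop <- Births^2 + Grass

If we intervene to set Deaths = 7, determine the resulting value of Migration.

-11

Intervening sets Deaths = 7 and removes its equation (Deaths <- -3Predator + 3Births + 3).
Migration = -Deaths - 4  [with Deaths=7]  = -11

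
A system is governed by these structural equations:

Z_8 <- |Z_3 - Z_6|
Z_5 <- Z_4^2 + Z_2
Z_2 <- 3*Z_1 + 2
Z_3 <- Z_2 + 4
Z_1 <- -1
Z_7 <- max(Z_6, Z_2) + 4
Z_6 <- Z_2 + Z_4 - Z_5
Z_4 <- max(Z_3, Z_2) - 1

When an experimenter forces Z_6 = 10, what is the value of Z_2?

do(Z_6=10) replaces the equation Z_6 <- Z_2 + Z_4 - Z_5 with the constant Z_6 = 10.
Z_2 is not downstream of the intervention, so its value is determined by the original equations.
Z_2 = 3*Z_1 + 2  [with Z_1=-1]  = -1

-1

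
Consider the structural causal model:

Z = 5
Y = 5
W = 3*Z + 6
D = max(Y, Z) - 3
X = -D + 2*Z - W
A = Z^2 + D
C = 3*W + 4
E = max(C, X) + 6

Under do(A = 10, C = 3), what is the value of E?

The joint intervention fixes A = 10, C = 3, removing each variable's own equation.
W = 3*Z + 6  [with Z=5]  = 21
D = max(Y, Z) - 3  [with Y=5, Z=5]  = 2
X = -D + 2*Z - W  [with D=2, Z=5, W=21]  = -13
E = max(C, X) + 6  [with C=3, X=-13]  = 9

9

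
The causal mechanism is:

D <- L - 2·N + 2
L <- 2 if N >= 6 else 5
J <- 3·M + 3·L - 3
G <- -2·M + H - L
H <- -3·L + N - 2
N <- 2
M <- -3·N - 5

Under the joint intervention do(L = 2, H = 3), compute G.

The joint intervention fixes L = 2, H = 3, removing each variable's own equation.
M = -3·N - 5  [with N=2]  = -11
G = -2·M + H - L  [with M=-11, H=3, L=2]  = 23

23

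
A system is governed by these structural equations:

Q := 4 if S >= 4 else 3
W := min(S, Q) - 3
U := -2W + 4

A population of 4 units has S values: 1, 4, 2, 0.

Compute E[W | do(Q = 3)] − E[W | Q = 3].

0.5

Under do(Q=3), Q's equation is replaced by Q=3 for every unit. Per-unit W: -2, 0, -1, -3. Mean = -1.5.
Conditioning on Q=3 selects the 3 unit(s) with S ∈ {1, 2, 0}. Their W values: -2, -1, -3. Mean = -2.
Difference = -1.5 − (-2) = 0.5.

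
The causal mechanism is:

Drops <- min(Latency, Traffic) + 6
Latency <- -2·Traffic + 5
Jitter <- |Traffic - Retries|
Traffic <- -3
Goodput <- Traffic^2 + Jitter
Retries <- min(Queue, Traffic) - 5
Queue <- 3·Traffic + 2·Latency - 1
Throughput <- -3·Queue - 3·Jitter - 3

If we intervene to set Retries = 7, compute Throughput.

-69

Under do(Retries=7), the mechanism Retries <- min(Queue, Traffic) - 5 is discarded; Retries is fixed at 7.
Latency = -2·Traffic + 5  [with Traffic=-3]  = 11
Queue = 3·Traffic + 2·Latency - 1  [with Traffic=-3, Latency=11]  = 12
Jitter = |Traffic - Retries|  [with Traffic=-3, Retries=7]  = 10
Throughput = -3·Queue - 3·Jitter - 3  [with Queue=12, Jitter=10]  = -69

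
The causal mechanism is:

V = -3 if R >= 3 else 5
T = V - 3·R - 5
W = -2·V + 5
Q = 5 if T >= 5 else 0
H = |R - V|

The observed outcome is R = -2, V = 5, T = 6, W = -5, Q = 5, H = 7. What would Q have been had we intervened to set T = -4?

do(T=-4) replaces the equation T = V - 3·R - 5 with the constant T = -4.
Q = 5 if T >= 5 else 0  [with T=-4]  = 0

0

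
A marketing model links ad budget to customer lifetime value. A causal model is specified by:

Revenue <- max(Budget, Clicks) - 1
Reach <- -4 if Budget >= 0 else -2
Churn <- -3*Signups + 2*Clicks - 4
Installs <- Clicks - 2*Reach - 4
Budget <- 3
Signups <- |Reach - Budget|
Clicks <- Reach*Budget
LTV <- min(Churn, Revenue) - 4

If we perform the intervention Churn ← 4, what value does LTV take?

-2

Intervening sets Churn = 4 and removes its equation (Churn <- -3*Signups + 2*Clicks - 4).
Reach = -4 if Budget >= 0 else -2  [with Budget=3]  = -4
Clicks = Reach*Budget  [with Reach=-4, Budget=3]  = -12
Revenue = max(Budget, Clicks) - 1  [with Budget=3, Clicks=-12]  = 2
LTV = min(Churn, Revenue) - 4  [with Churn=4, Revenue=2]  = -2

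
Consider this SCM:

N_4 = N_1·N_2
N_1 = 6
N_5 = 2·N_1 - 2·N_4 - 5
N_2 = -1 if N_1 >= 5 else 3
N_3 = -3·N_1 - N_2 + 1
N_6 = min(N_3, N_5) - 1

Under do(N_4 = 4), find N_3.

-16

Under do(N_4=4), the mechanism N_4 = N_1·N_2 is discarded; N_4 is fixed at 4.
Since N_3 is not a descendant of the intervened variable, it is unaffected.
N_2 = -1 if N_1 >= 5 else 3  [with N_1=6]  = -1
N_3 = -3·N_1 - N_2 + 1  [with N_1=6, N_2=-1]  = -16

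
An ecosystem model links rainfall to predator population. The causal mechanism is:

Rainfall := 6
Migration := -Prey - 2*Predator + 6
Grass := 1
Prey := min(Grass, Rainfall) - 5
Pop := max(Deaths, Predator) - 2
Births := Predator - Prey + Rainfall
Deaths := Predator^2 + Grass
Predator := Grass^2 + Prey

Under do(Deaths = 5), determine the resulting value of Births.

7

do(Deaths=5) replaces the equation Deaths := Predator^2 + Grass with the constant Deaths = 5.
Since Births is not a descendant of the intervened variable, it is unaffected.
Prey = min(Grass, Rainfall) - 5  [with Grass=1, Rainfall=6]  = -4
Predator = Grass^2 + Prey  [with Grass=1, Prey=-4]  = -3
Births = Predator - Prey + Rainfall  [with Predator=-3, Prey=-4, Rainfall=6]  = 7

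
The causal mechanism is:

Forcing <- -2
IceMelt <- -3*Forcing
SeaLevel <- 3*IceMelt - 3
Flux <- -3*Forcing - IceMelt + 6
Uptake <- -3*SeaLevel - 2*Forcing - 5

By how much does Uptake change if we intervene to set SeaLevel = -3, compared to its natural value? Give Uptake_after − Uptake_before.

54

do(SeaLevel=-3) replaces the equation SeaLevel <- 3*IceMelt - 3 with the constant SeaLevel = -3.
Uptake = -3*SeaLevel - 2*Forcing - 5  [with SeaLevel=-3, Forcing=-2]  = 8
Without intervention: IceMelt = -3*Forcing  [with Forcing=-2]  = 6; SeaLevel = 3*IceMelt - 3  [with IceMelt=6]  = 15; Uptake = -3*SeaLevel - 2*Forcing - 5  [with SeaLevel=15, Forcing=-2]  = -46.
Change = 8 − (-46) = 54.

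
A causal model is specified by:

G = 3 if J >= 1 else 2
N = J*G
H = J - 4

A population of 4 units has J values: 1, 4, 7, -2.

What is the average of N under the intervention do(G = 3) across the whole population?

Every unit gets G=3 under the intervention. N values become 3, 12, 21, -6; E[N|do(G=3)] = 7.5.

7.5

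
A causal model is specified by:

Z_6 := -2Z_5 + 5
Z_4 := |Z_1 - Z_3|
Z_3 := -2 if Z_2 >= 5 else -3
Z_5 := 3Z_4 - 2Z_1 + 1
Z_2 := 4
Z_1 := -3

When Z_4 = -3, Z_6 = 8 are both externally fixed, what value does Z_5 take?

Setting Z_4 = -3, Z_6 = 8 by intervention discards those variables' equations.
Z_5 = 3Z_4 - 2Z_1 + 1  [with Z_4=-3, Z_1=-3]  = -2

-2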